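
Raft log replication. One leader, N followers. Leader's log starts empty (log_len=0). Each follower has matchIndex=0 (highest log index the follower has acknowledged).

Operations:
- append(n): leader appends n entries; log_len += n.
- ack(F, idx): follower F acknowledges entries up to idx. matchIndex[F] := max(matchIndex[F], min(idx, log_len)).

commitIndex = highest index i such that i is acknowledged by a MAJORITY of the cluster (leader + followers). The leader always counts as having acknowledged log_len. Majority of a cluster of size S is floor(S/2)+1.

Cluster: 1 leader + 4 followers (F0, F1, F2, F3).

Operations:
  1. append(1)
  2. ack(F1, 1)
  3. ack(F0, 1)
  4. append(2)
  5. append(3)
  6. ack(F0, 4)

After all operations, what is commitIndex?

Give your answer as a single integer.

Op 1: append 1 -> log_len=1
Op 2: F1 acks idx 1 -> match: F0=0 F1=1 F2=0 F3=0; commitIndex=0
Op 3: F0 acks idx 1 -> match: F0=1 F1=1 F2=0 F3=0; commitIndex=1
Op 4: append 2 -> log_len=3
Op 5: append 3 -> log_len=6
Op 6: F0 acks idx 4 -> match: F0=4 F1=1 F2=0 F3=0; commitIndex=1

Answer: 1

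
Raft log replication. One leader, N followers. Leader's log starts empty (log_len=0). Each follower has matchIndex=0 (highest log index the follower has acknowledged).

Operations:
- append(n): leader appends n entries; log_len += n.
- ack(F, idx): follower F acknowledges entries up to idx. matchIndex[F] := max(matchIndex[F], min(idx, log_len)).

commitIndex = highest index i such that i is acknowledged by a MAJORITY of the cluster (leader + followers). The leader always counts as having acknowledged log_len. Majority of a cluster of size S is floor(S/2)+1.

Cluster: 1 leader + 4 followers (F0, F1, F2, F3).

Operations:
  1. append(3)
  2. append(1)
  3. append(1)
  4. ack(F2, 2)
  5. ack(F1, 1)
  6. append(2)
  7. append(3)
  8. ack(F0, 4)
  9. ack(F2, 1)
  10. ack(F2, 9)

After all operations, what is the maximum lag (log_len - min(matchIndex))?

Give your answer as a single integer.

Answer: 10

Derivation:
Op 1: append 3 -> log_len=3
Op 2: append 1 -> log_len=4
Op 3: append 1 -> log_len=5
Op 4: F2 acks idx 2 -> match: F0=0 F1=0 F2=2 F3=0; commitIndex=0
Op 5: F1 acks idx 1 -> match: F0=0 F1=1 F2=2 F3=0; commitIndex=1
Op 6: append 2 -> log_len=7
Op 7: append 3 -> log_len=10
Op 8: F0 acks idx 4 -> match: F0=4 F1=1 F2=2 F3=0; commitIndex=2
Op 9: F2 acks idx 1 -> match: F0=4 F1=1 F2=2 F3=0; commitIndex=2
Op 10: F2 acks idx 9 -> match: F0=4 F1=1 F2=9 F3=0; commitIndex=4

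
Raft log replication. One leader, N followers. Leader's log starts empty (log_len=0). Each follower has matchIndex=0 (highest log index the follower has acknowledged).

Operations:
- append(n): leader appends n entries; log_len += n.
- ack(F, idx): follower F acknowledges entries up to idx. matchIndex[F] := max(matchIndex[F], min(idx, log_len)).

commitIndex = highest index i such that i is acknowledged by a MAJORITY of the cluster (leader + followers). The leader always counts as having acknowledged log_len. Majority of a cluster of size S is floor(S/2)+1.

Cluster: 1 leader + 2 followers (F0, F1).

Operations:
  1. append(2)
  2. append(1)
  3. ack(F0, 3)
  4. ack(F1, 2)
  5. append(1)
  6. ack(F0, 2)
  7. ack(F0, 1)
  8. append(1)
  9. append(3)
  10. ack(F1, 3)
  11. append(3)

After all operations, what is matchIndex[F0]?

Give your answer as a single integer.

Answer: 3

Derivation:
Op 1: append 2 -> log_len=2
Op 2: append 1 -> log_len=3
Op 3: F0 acks idx 3 -> match: F0=3 F1=0; commitIndex=3
Op 4: F1 acks idx 2 -> match: F0=3 F1=2; commitIndex=3
Op 5: append 1 -> log_len=4
Op 6: F0 acks idx 2 -> match: F0=3 F1=2; commitIndex=3
Op 7: F0 acks idx 1 -> match: F0=3 F1=2; commitIndex=3
Op 8: append 1 -> log_len=5
Op 9: append 3 -> log_len=8
Op 10: F1 acks idx 3 -> match: F0=3 F1=3; commitIndex=3
Op 11: append 3 -> log_len=11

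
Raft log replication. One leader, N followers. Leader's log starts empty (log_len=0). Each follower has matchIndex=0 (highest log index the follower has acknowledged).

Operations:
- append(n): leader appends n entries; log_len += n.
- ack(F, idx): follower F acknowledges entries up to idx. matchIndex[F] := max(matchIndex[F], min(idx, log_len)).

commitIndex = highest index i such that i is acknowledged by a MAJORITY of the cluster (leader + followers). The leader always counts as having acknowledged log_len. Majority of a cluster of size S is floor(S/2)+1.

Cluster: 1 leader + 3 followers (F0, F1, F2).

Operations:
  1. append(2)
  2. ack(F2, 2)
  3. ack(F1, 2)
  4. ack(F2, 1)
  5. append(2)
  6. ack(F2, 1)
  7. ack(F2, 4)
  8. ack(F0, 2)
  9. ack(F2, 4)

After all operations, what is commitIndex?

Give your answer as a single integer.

Answer: 2

Derivation:
Op 1: append 2 -> log_len=2
Op 2: F2 acks idx 2 -> match: F0=0 F1=0 F2=2; commitIndex=0
Op 3: F1 acks idx 2 -> match: F0=0 F1=2 F2=2; commitIndex=2
Op 4: F2 acks idx 1 -> match: F0=0 F1=2 F2=2; commitIndex=2
Op 5: append 2 -> log_len=4
Op 6: F2 acks idx 1 -> match: F0=0 F1=2 F2=2; commitIndex=2
Op 7: F2 acks idx 4 -> match: F0=0 F1=2 F2=4; commitIndex=2
Op 8: F0 acks idx 2 -> match: F0=2 F1=2 F2=4; commitIndex=2
Op 9: F2 acks idx 4 -> match: F0=2 F1=2 F2=4; commitIndex=2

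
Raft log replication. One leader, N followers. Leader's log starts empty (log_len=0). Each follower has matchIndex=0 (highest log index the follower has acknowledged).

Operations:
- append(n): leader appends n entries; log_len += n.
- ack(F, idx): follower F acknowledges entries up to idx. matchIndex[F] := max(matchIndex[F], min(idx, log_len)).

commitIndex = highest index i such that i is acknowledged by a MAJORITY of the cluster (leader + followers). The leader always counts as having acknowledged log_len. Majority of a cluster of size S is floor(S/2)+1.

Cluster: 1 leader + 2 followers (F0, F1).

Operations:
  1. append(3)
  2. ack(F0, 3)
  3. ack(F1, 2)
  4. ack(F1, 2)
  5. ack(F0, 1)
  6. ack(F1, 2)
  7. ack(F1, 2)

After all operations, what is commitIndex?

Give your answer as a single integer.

Answer: 3

Derivation:
Op 1: append 3 -> log_len=3
Op 2: F0 acks idx 3 -> match: F0=3 F1=0; commitIndex=3
Op 3: F1 acks idx 2 -> match: F0=3 F1=2; commitIndex=3
Op 4: F1 acks idx 2 -> match: F0=3 F1=2; commitIndex=3
Op 5: F0 acks idx 1 -> match: F0=3 F1=2; commitIndex=3
Op 6: F1 acks idx 2 -> match: F0=3 F1=2; commitIndex=3
Op 7: F1 acks idx 2 -> match: F0=3 F1=2; commitIndex=3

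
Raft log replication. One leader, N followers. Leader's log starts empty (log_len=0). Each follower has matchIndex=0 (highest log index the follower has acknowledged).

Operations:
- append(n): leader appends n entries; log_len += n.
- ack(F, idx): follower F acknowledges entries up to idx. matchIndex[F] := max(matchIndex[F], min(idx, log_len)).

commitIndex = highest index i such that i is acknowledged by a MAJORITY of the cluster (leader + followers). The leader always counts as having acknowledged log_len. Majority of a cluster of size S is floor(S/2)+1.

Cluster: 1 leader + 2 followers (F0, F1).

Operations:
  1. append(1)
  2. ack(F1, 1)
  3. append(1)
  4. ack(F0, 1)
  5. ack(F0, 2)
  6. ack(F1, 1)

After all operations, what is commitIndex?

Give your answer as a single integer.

Op 1: append 1 -> log_len=1
Op 2: F1 acks idx 1 -> match: F0=0 F1=1; commitIndex=1
Op 3: append 1 -> log_len=2
Op 4: F0 acks idx 1 -> match: F0=1 F1=1; commitIndex=1
Op 5: F0 acks idx 2 -> match: F0=2 F1=1; commitIndex=2
Op 6: F1 acks idx 1 -> match: F0=2 F1=1; commitIndex=2

Answer: 2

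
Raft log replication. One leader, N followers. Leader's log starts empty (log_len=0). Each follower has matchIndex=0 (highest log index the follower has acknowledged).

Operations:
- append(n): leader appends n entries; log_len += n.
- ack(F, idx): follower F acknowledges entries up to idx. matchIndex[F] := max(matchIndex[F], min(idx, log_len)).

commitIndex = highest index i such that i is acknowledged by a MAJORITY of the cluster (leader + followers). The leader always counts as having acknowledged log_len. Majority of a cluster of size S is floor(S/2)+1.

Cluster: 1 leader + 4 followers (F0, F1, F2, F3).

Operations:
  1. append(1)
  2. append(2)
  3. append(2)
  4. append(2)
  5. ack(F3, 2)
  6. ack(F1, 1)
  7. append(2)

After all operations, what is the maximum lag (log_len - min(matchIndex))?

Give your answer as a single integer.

Op 1: append 1 -> log_len=1
Op 2: append 2 -> log_len=3
Op 3: append 2 -> log_len=5
Op 4: append 2 -> log_len=7
Op 5: F3 acks idx 2 -> match: F0=0 F1=0 F2=0 F3=2; commitIndex=0
Op 6: F1 acks idx 1 -> match: F0=0 F1=1 F2=0 F3=2; commitIndex=1
Op 7: append 2 -> log_len=9

Answer: 9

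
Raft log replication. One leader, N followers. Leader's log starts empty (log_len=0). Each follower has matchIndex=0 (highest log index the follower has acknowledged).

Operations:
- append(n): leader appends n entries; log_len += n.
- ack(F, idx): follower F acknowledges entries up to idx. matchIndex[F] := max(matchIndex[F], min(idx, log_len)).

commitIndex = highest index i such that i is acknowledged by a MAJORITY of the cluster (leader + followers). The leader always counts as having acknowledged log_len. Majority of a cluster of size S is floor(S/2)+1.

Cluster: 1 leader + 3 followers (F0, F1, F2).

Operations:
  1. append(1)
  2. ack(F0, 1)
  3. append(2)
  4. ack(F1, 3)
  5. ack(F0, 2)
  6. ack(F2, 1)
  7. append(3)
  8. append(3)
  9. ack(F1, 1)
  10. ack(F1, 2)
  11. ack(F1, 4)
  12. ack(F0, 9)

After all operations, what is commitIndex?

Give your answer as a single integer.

Answer: 4

Derivation:
Op 1: append 1 -> log_len=1
Op 2: F0 acks idx 1 -> match: F0=1 F1=0 F2=0; commitIndex=0
Op 3: append 2 -> log_len=3
Op 4: F1 acks idx 3 -> match: F0=1 F1=3 F2=0; commitIndex=1
Op 5: F0 acks idx 2 -> match: F0=2 F1=3 F2=0; commitIndex=2
Op 6: F2 acks idx 1 -> match: F0=2 F1=3 F2=1; commitIndex=2
Op 7: append 3 -> log_len=6
Op 8: append 3 -> log_len=9
Op 9: F1 acks idx 1 -> match: F0=2 F1=3 F2=1; commitIndex=2
Op 10: F1 acks idx 2 -> match: F0=2 F1=3 F2=1; commitIndex=2
Op 11: F1 acks idx 4 -> match: F0=2 F1=4 F2=1; commitIndex=2
Op 12: F0 acks idx 9 -> match: F0=9 F1=4 F2=1; commitIndex=4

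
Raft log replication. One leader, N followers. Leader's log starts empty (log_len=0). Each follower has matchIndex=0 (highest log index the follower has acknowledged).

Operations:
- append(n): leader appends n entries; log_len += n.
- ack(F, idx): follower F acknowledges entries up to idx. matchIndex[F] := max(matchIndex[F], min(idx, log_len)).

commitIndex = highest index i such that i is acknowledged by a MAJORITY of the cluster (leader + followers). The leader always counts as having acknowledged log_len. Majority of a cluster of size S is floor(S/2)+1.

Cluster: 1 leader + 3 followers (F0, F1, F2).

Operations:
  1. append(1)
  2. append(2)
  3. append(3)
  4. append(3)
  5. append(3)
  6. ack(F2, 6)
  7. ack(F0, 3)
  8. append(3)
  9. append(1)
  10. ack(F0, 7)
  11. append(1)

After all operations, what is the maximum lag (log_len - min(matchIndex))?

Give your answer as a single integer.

Op 1: append 1 -> log_len=1
Op 2: append 2 -> log_len=3
Op 3: append 3 -> log_len=6
Op 4: append 3 -> log_len=9
Op 5: append 3 -> log_len=12
Op 6: F2 acks idx 6 -> match: F0=0 F1=0 F2=6; commitIndex=0
Op 7: F0 acks idx 3 -> match: F0=3 F1=0 F2=6; commitIndex=3
Op 8: append 3 -> log_len=15
Op 9: append 1 -> log_len=16
Op 10: F0 acks idx 7 -> match: F0=7 F1=0 F2=6; commitIndex=6
Op 11: append 1 -> log_len=17

Answer: 17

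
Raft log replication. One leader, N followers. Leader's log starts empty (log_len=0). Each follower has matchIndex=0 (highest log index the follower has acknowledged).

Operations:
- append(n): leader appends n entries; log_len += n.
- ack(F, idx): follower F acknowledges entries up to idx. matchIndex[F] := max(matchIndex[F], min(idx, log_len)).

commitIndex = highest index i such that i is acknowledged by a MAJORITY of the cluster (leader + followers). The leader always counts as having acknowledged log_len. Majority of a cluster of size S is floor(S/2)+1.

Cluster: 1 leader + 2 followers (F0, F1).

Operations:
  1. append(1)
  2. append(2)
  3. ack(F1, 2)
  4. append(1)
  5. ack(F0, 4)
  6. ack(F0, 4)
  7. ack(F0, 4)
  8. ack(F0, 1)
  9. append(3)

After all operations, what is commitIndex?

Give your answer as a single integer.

Op 1: append 1 -> log_len=1
Op 2: append 2 -> log_len=3
Op 3: F1 acks idx 2 -> match: F0=0 F1=2; commitIndex=2
Op 4: append 1 -> log_len=4
Op 5: F0 acks idx 4 -> match: F0=4 F1=2; commitIndex=4
Op 6: F0 acks idx 4 -> match: F0=4 F1=2; commitIndex=4
Op 7: F0 acks idx 4 -> match: F0=4 F1=2; commitIndex=4
Op 8: F0 acks idx 1 -> match: F0=4 F1=2; commitIndex=4
Op 9: append 3 -> log_len=7

Answer: 4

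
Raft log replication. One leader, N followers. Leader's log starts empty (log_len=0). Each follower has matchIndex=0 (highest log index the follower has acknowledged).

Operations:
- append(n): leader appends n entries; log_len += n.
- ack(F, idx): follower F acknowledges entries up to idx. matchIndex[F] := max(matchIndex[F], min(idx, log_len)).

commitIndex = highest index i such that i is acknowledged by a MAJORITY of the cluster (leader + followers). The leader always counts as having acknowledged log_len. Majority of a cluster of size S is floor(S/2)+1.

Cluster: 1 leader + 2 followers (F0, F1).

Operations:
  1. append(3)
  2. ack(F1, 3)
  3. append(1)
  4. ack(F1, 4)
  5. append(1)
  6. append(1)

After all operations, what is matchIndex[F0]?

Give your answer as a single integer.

Answer: 0

Derivation:
Op 1: append 3 -> log_len=3
Op 2: F1 acks idx 3 -> match: F0=0 F1=3; commitIndex=3
Op 3: append 1 -> log_len=4
Op 4: F1 acks idx 4 -> match: F0=0 F1=4; commitIndex=4
Op 5: append 1 -> log_len=5
Op 6: append 1 -> log_len=6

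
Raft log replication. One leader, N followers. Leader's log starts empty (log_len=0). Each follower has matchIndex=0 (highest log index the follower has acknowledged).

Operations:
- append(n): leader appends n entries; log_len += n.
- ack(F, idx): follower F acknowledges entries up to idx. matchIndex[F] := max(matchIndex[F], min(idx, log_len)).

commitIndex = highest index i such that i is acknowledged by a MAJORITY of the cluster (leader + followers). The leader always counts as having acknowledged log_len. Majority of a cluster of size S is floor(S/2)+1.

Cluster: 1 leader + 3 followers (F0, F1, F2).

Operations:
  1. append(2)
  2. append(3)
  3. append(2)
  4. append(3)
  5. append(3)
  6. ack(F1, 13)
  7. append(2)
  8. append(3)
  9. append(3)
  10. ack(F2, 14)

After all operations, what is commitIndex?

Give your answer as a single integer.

Op 1: append 2 -> log_len=2
Op 2: append 3 -> log_len=5
Op 3: append 2 -> log_len=7
Op 4: append 3 -> log_len=10
Op 5: append 3 -> log_len=13
Op 6: F1 acks idx 13 -> match: F0=0 F1=13 F2=0; commitIndex=0
Op 7: append 2 -> log_len=15
Op 8: append 3 -> log_len=18
Op 9: append 3 -> log_len=21
Op 10: F2 acks idx 14 -> match: F0=0 F1=13 F2=14; commitIndex=13

Answer: 13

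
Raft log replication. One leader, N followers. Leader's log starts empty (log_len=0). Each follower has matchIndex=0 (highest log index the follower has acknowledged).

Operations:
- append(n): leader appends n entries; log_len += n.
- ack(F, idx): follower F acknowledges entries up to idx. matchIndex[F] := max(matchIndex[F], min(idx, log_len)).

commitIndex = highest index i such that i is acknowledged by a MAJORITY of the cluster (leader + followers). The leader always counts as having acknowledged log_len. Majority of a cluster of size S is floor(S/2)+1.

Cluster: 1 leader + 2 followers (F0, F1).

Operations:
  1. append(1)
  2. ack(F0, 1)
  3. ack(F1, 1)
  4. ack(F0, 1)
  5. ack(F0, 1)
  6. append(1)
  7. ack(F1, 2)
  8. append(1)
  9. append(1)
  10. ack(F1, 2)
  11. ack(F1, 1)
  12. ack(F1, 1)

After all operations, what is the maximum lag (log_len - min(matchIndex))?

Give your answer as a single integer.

Answer: 3

Derivation:
Op 1: append 1 -> log_len=1
Op 2: F0 acks idx 1 -> match: F0=1 F1=0; commitIndex=1
Op 3: F1 acks idx 1 -> match: F0=1 F1=1; commitIndex=1
Op 4: F0 acks idx 1 -> match: F0=1 F1=1; commitIndex=1
Op 5: F0 acks idx 1 -> match: F0=1 F1=1; commitIndex=1
Op 6: append 1 -> log_len=2
Op 7: F1 acks idx 2 -> match: F0=1 F1=2; commitIndex=2
Op 8: append 1 -> log_len=3
Op 9: append 1 -> log_len=4
Op 10: F1 acks idx 2 -> match: F0=1 F1=2; commitIndex=2
Op 11: F1 acks idx 1 -> match: F0=1 F1=2; commitIndex=2
Op 12: F1 acks idx 1 -> match: F0=1 F1=2; commitIndex=2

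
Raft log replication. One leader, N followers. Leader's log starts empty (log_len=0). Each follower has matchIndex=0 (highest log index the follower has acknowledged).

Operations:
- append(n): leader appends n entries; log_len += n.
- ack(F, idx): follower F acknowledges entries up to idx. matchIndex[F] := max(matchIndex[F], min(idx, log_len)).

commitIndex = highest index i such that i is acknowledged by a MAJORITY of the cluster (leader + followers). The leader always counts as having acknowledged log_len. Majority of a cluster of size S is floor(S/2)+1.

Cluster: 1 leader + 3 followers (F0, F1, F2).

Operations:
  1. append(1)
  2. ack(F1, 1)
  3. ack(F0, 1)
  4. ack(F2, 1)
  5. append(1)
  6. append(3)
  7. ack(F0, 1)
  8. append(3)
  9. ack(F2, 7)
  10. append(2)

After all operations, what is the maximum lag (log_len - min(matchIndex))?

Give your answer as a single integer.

Answer: 9

Derivation:
Op 1: append 1 -> log_len=1
Op 2: F1 acks idx 1 -> match: F0=0 F1=1 F2=0; commitIndex=0
Op 3: F0 acks idx 1 -> match: F0=1 F1=1 F2=0; commitIndex=1
Op 4: F2 acks idx 1 -> match: F0=1 F1=1 F2=1; commitIndex=1
Op 5: append 1 -> log_len=2
Op 6: append 3 -> log_len=5
Op 7: F0 acks idx 1 -> match: F0=1 F1=1 F2=1; commitIndex=1
Op 8: append 3 -> log_len=8
Op 9: F2 acks idx 7 -> match: F0=1 F1=1 F2=7; commitIndex=1
Op 10: append 2 -> log_len=10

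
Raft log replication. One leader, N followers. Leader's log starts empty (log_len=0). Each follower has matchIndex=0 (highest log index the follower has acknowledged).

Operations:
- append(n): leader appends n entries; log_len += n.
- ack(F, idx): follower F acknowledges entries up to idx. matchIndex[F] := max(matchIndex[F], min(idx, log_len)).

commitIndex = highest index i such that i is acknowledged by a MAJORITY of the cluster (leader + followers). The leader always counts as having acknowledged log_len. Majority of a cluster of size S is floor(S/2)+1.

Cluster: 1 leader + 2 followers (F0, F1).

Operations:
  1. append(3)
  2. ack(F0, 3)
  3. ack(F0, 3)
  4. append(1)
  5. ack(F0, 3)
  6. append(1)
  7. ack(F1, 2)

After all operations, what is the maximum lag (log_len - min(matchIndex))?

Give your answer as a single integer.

Answer: 3

Derivation:
Op 1: append 3 -> log_len=3
Op 2: F0 acks idx 3 -> match: F0=3 F1=0; commitIndex=3
Op 3: F0 acks idx 3 -> match: F0=3 F1=0; commitIndex=3
Op 4: append 1 -> log_len=4
Op 5: F0 acks idx 3 -> match: F0=3 F1=0; commitIndex=3
Op 6: append 1 -> log_len=5
Op 7: F1 acks idx 2 -> match: F0=3 F1=2; commitIndex=3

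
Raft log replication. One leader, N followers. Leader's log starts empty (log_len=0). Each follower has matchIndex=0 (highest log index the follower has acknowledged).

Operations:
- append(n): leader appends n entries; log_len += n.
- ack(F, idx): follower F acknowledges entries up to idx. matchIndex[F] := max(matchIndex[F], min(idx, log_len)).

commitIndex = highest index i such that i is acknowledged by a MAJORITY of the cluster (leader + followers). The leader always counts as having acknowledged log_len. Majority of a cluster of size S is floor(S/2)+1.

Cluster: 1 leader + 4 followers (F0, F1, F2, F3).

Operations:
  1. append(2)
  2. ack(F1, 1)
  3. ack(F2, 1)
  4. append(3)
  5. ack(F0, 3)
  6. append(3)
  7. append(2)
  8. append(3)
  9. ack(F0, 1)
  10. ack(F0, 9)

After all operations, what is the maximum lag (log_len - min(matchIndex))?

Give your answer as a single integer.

Answer: 13

Derivation:
Op 1: append 2 -> log_len=2
Op 2: F1 acks idx 1 -> match: F0=0 F1=1 F2=0 F3=0; commitIndex=0
Op 3: F2 acks idx 1 -> match: F0=0 F1=1 F2=1 F3=0; commitIndex=1
Op 4: append 3 -> log_len=5
Op 5: F0 acks idx 3 -> match: F0=3 F1=1 F2=1 F3=0; commitIndex=1
Op 6: append 3 -> log_len=8
Op 7: append 2 -> log_len=10
Op 8: append 3 -> log_len=13
Op 9: F0 acks idx 1 -> match: F0=3 F1=1 F2=1 F3=0; commitIndex=1
Op 10: F0 acks idx 9 -> match: F0=9 F1=1 F2=1 F3=0; commitIndex=1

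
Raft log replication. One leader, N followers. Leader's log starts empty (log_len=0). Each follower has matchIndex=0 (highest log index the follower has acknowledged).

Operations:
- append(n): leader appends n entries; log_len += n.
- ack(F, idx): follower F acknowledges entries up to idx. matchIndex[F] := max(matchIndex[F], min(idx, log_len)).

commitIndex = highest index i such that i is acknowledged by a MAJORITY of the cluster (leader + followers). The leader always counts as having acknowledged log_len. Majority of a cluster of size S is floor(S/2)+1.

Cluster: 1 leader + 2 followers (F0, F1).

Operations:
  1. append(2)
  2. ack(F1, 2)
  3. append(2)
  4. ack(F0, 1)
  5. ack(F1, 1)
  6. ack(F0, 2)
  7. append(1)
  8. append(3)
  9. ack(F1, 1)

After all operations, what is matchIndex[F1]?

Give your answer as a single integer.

Op 1: append 2 -> log_len=2
Op 2: F1 acks idx 2 -> match: F0=0 F1=2; commitIndex=2
Op 3: append 2 -> log_len=4
Op 4: F0 acks idx 1 -> match: F0=1 F1=2; commitIndex=2
Op 5: F1 acks idx 1 -> match: F0=1 F1=2; commitIndex=2
Op 6: F0 acks idx 2 -> match: F0=2 F1=2; commitIndex=2
Op 7: append 1 -> log_len=5
Op 8: append 3 -> log_len=8
Op 9: F1 acks idx 1 -> match: F0=2 F1=2; commitIndex=2

Answer: 2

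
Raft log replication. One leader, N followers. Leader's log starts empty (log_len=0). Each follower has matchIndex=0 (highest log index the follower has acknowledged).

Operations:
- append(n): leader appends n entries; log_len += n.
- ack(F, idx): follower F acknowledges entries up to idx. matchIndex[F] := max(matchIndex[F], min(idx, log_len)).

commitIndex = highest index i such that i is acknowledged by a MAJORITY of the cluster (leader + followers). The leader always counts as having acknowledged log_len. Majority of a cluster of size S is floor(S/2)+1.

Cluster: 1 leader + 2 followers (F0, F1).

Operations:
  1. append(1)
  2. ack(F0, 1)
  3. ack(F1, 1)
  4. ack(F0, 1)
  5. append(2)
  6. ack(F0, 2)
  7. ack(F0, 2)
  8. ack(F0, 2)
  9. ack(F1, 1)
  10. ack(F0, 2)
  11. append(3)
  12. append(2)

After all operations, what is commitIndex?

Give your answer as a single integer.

Op 1: append 1 -> log_len=1
Op 2: F0 acks idx 1 -> match: F0=1 F1=0; commitIndex=1
Op 3: F1 acks idx 1 -> match: F0=1 F1=1; commitIndex=1
Op 4: F0 acks idx 1 -> match: F0=1 F1=1; commitIndex=1
Op 5: append 2 -> log_len=3
Op 6: F0 acks idx 2 -> match: F0=2 F1=1; commitIndex=2
Op 7: F0 acks idx 2 -> match: F0=2 F1=1; commitIndex=2
Op 8: F0 acks idx 2 -> match: F0=2 F1=1; commitIndex=2
Op 9: F1 acks idx 1 -> match: F0=2 F1=1; commitIndex=2
Op 10: F0 acks idx 2 -> match: F0=2 F1=1; commitIndex=2
Op 11: append 3 -> log_len=6
Op 12: append 2 -> log_len=8

Answer: 2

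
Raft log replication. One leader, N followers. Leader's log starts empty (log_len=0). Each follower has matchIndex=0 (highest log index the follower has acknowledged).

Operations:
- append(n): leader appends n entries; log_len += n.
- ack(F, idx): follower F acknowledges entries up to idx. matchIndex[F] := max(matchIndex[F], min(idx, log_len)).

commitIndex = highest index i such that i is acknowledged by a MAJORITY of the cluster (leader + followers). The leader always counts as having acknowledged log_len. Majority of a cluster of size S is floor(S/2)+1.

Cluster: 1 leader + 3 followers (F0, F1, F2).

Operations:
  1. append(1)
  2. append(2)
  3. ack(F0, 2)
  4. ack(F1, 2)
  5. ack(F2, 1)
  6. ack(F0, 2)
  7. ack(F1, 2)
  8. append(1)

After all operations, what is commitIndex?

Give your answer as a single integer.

Answer: 2

Derivation:
Op 1: append 1 -> log_len=1
Op 2: append 2 -> log_len=3
Op 3: F0 acks idx 2 -> match: F0=2 F1=0 F2=0; commitIndex=0
Op 4: F1 acks idx 2 -> match: F0=2 F1=2 F2=0; commitIndex=2
Op 5: F2 acks idx 1 -> match: F0=2 F1=2 F2=1; commitIndex=2
Op 6: F0 acks idx 2 -> match: F0=2 F1=2 F2=1; commitIndex=2
Op 7: F1 acks idx 2 -> match: F0=2 F1=2 F2=1; commitIndex=2
Op 8: append 1 -> log_len=4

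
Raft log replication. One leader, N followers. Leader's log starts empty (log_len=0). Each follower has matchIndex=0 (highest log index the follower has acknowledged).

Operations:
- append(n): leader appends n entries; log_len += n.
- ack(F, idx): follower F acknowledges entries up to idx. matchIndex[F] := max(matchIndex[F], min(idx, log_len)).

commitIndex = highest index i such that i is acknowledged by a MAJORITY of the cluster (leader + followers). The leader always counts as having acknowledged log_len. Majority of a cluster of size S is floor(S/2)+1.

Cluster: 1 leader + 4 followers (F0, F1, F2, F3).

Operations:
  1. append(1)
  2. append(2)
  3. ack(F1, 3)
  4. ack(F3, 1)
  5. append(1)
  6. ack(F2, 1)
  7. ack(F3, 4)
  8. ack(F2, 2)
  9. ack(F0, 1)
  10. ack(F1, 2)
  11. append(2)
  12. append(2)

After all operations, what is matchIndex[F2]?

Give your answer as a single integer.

Answer: 2

Derivation:
Op 1: append 1 -> log_len=1
Op 2: append 2 -> log_len=3
Op 3: F1 acks idx 3 -> match: F0=0 F1=3 F2=0 F3=0; commitIndex=0
Op 4: F3 acks idx 1 -> match: F0=0 F1=3 F2=0 F3=1; commitIndex=1
Op 5: append 1 -> log_len=4
Op 6: F2 acks idx 1 -> match: F0=0 F1=3 F2=1 F3=1; commitIndex=1
Op 7: F3 acks idx 4 -> match: F0=0 F1=3 F2=1 F3=4; commitIndex=3
Op 8: F2 acks idx 2 -> match: F0=0 F1=3 F2=2 F3=4; commitIndex=3
Op 9: F0 acks idx 1 -> match: F0=1 F1=3 F2=2 F3=4; commitIndex=3
Op 10: F1 acks idx 2 -> match: F0=1 F1=3 F2=2 F3=4; commitIndex=3
Op 11: append 2 -> log_len=6
Op 12: append 2 -> log_len=8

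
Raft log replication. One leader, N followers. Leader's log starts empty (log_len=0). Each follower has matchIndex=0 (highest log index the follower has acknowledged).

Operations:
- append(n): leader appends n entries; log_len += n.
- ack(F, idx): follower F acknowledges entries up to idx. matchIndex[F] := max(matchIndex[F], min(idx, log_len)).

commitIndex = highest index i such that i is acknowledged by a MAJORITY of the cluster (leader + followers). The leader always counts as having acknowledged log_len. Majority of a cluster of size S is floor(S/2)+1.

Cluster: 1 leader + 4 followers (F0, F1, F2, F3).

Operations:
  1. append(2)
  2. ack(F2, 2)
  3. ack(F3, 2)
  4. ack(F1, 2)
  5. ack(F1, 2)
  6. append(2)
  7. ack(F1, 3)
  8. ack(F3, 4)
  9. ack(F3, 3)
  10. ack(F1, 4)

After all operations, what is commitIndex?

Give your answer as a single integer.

Op 1: append 2 -> log_len=2
Op 2: F2 acks idx 2 -> match: F0=0 F1=0 F2=2 F3=0; commitIndex=0
Op 3: F3 acks idx 2 -> match: F0=0 F1=0 F2=2 F3=2; commitIndex=2
Op 4: F1 acks idx 2 -> match: F0=0 F1=2 F2=2 F3=2; commitIndex=2
Op 5: F1 acks idx 2 -> match: F0=0 F1=2 F2=2 F3=2; commitIndex=2
Op 6: append 2 -> log_len=4
Op 7: F1 acks idx 3 -> match: F0=0 F1=3 F2=2 F3=2; commitIndex=2
Op 8: F3 acks idx 4 -> match: F0=0 F1=3 F2=2 F3=4; commitIndex=3
Op 9: F3 acks idx 3 -> match: F0=0 F1=3 F2=2 F3=4; commitIndex=3
Op 10: F1 acks idx 4 -> match: F0=0 F1=4 F2=2 F3=4; commitIndex=4

Answer: 4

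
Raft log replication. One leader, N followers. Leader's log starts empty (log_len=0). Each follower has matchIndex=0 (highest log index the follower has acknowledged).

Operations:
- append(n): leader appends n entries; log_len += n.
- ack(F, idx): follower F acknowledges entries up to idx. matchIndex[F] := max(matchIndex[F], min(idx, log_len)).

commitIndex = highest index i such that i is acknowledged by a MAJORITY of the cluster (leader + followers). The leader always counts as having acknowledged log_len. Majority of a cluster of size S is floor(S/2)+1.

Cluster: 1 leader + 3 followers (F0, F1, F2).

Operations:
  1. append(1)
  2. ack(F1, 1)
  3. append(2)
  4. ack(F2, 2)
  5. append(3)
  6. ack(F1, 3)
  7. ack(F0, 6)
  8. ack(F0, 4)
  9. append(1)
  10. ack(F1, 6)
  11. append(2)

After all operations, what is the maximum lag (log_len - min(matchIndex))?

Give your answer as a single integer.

Answer: 7

Derivation:
Op 1: append 1 -> log_len=1
Op 2: F1 acks idx 1 -> match: F0=0 F1=1 F2=0; commitIndex=0
Op 3: append 2 -> log_len=3
Op 4: F2 acks idx 2 -> match: F0=0 F1=1 F2=2; commitIndex=1
Op 5: append 3 -> log_len=6
Op 6: F1 acks idx 3 -> match: F0=0 F1=3 F2=2; commitIndex=2
Op 7: F0 acks idx 6 -> match: F0=6 F1=3 F2=2; commitIndex=3
Op 8: F0 acks idx 4 -> match: F0=6 F1=3 F2=2; commitIndex=3
Op 9: append 1 -> log_len=7
Op 10: F1 acks idx 6 -> match: F0=6 F1=6 F2=2; commitIndex=6
Op 11: append 2 -> log_len=9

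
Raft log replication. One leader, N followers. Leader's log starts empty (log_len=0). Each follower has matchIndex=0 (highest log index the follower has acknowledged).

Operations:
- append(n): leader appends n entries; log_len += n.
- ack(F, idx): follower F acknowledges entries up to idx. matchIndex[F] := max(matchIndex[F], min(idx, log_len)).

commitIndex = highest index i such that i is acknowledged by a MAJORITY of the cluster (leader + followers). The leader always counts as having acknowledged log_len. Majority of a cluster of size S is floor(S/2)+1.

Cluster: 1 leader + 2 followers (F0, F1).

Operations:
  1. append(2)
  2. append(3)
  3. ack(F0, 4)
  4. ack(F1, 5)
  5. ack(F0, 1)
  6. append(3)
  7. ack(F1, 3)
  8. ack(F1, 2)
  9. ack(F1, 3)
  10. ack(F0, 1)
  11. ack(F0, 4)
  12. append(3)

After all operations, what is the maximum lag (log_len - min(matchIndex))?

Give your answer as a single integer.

Answer: 7

Derivation:
Op 1: append 2 -> log_len=2
Op 2: append 3 -> log_len=5
Op 3: F0 acks idx 4 -> match: F0=4 F1=0; commitIndex=4
Op 4: F1 acks idx 5 -> match: F0=4 F1=5; commitIndex=5
Op 5: F0 acks idx 1 -> match: F0=4 F1=5; commitIndex=5
Op 6: append 3 -> log_len=8
Op 7: F1 acks idx 3 -> match: F0=4 F1=5; commitIndex=5
Op 8: F1 acks idx 2 -> match: F0=4 F1=5; commitIndex=5
Op 9: F1 acks idx 3 -> match: F0=4 F1=5; commitIndex=5
Op 10: F0 acks idx 1 -> match: F0=4 F1=5; commitIndex=5
Op 11: F0 acks idx 4 -> match: F0=4 F1=5; commitIndex=5
Op 12: append 3 -> log_len=11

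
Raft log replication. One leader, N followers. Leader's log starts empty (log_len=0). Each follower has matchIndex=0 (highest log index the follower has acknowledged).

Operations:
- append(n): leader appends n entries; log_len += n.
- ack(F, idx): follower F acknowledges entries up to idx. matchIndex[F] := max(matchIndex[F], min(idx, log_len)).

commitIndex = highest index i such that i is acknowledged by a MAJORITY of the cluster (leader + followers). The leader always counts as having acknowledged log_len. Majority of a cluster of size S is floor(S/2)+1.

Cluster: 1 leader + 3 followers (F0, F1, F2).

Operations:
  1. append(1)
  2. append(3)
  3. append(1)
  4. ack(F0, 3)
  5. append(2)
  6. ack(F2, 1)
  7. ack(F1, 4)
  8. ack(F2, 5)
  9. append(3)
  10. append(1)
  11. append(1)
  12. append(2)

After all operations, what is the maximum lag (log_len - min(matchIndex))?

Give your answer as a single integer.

Op 1: append 1 -> log_len=1
Op 2: append 3 -> log_len=4
Op 3: append 1 -> log_len=5
Op 4: F0 acks idx 3 -> match: F0=3 F1=0 F2=0; commitIndex=0
Op 5: append 2 -> log_len=7
Op 6: F2 acks idx 1 -> match: F0=3 F1=0 F2=1; commitIndex=1
Op 7: F1 acks idx 4 -> match: F0=3 F1=4 F2=1; commitIndex=3
Op 8: F2 acks idx 5 -> match: F0=3 F1=4 F2=5; commitIndex=4
Op 9: append 3 -> log_len=10
Op 10: append 1 -> log_len=11
Op 11: append 1 -> log_len=12
Op 12: append 2 -> log_len=14

Answer: 11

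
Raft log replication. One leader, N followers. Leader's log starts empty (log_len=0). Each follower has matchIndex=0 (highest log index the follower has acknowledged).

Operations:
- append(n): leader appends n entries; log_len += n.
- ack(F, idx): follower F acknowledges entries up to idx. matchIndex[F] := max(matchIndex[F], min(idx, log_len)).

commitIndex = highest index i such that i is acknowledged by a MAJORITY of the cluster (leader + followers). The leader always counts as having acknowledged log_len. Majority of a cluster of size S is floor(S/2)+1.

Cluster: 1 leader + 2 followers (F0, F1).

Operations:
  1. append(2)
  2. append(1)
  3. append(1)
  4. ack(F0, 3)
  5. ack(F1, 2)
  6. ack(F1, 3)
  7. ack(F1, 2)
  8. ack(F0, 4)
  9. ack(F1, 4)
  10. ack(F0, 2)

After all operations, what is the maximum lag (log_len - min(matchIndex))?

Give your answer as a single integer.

Op 1: append 2 -> log_len=2
Op 2: append 1 -> log_len=3
Op 3: append 1 -> log_len=4
Op 4: F0 acks idx 3 -> match: F0=3 F1=0; commitIndex=3
Op 5: F1 acks idx 2 -> match: F0=3 F1=2; commitIndex=3
Op 6: F1 acks idx 3 -> match: F0=3 F1=3; commitIndex=3
Op 7: F1 acks idx 2 -> match: F0=3 F1=3; commitIndex=3
Op 8: F0 acks idx 4 -> match: F0=4 F1=3; commitIndex=4
Op 9: F1 acks idx 4 -> match: F0=4 F1=4; commitIndex=4
Op 10: F0 acks idx 2 -> match: F0=4 F1=4; commitIndex=4

Answer: 0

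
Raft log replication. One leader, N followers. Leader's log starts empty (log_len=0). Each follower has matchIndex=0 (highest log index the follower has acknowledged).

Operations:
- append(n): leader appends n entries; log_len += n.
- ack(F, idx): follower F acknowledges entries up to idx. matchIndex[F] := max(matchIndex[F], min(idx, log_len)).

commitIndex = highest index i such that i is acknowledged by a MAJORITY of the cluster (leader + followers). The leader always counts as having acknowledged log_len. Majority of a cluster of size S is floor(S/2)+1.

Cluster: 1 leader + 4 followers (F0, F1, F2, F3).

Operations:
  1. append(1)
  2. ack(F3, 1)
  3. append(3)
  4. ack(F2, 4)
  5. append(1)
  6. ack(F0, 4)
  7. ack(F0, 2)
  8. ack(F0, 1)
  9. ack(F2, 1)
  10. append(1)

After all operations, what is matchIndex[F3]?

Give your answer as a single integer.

Op 1: append 1 -> log_len=1
Op 2: F3 acks idx 1 -> match: F0=0 F1=0 F2=0 F3=1; commitIndex=0
Op 3: append 3 -> log_len=4
Op 4: F2 acks idx 4 -> match: F0=0 F1=0 F2=4 F3=1; commitIndex=1
Op 5: append 1 -> log_len=5
Op 6: F0 acks idx 4 -> match: F0=4 F1=0 F2=4 F3=1; commitIndex=4
Op 7: F0 acks idx 2 -> match: F0=4 F1=0 F2=4 F3=1; commitIndex=4
Op 8: F0 acks idx 1 -> match: F0=4 F1=0 F2=4 F3=1; commitIndex=4
Op 9: F2 acks idx 1 -> match: F0=4 F1=0 F2=4 F3=1; commitIndex=4
Op 10: append 1 -> log_len=6

Answer: 1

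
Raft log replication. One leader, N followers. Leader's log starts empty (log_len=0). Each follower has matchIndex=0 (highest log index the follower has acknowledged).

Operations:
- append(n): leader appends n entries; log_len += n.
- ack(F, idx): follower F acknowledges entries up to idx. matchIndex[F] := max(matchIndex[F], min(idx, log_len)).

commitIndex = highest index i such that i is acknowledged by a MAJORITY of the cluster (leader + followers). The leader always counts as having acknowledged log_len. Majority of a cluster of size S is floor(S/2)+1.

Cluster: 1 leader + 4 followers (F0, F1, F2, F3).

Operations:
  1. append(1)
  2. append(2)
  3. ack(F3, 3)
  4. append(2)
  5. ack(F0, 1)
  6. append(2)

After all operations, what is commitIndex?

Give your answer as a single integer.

Answer: 1

Derivation:
Op 1: append 1 -> log_len=1
Op 2: append 2 -> log_len=3
Op 3: F3 acks idx 3 -> match: F0=0 F1=0 F2=0 F3=3; commitIndex=0
Op 4: append 2 -> log_len=5
Op 5: F0 acks idx 1 -> match: F0=1 F1=0 F2=0 F3=3; commitIndex=1
Op 6: append 2 -> log_len=7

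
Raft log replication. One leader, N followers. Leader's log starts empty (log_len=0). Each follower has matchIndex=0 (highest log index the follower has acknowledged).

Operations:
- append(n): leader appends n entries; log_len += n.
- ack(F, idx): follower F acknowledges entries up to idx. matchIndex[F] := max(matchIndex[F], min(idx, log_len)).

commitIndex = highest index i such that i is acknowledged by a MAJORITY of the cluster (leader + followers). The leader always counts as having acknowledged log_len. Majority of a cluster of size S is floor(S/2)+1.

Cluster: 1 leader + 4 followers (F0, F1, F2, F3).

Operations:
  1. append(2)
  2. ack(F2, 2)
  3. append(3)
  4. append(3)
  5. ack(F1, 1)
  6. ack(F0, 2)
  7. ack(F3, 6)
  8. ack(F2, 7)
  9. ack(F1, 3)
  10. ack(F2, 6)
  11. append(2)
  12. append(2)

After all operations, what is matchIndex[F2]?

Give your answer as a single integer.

Op 1: append 2 -> log_len=2
Op 2: F2 acks idx 2 -> match: F0=0 F1=0 F2=2 F3=0; commitIndex=0
Op 3: append 3 -> log_len=5
Op 4: append 3 -> log_len=8
Op 5: F1 acks idx 1 -> match: F0=0 F1=1 F2=2 F3=0; commitIndex=1
Op 6: F0 acks idx 2 -> match: F0=2 F1=1 F2=2 F3=0; commitIndex=2
Op 7: F3 acks idx 6 -> match: F0=2 F1=1 F2=2 F3=6; commitIndex=2
Op 8: F2 acks idx 7 -> match: F0=2 F1=1 F2=7 F3=6; commitIndex=6
Op 9: F1 acks idx 3 -> match: F0=2 F1=3 F2=7 F3=6; commitIndex=6
Op 10: F2 acks idx 6 -> match: F0=2 F1=3 F2=7 F3=6; commitIndex=6
Op 11: append 2 -> log_len=10
Op 12: append 2 -> log_len=12

Answer: 7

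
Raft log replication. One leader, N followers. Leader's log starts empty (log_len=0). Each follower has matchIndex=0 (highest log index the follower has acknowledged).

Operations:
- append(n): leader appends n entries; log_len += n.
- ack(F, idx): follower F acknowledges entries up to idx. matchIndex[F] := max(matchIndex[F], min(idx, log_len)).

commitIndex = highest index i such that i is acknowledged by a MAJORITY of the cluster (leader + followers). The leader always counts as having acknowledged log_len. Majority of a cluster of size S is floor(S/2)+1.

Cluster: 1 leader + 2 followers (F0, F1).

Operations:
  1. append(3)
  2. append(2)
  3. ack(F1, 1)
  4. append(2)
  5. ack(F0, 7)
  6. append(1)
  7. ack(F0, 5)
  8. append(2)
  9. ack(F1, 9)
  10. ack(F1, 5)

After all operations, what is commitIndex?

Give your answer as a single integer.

Answer: 9

Derivation:
Op 1: append 3 -> log_len=3
Op 2: append 2 -> log_len=5
Op 3: F1 acks idx 1 -> match: F0=0 F1=1; commitIndex=1
Op 4: append 2 -> log_len=7
Op 5: F0 acks idx 7 -> match: F0=7 F1=1; commitIndex=7
Op 6: append 1 -> log_len=8
Op 7: F0 acks idx 5 -> match: F0=7 F1=1; commitIndex=7
Op 8: append 2 -> log_len=10
Op 9: F1 acks idx 9 -> match: F0=7 F1=9; commitIndex=9
Op 10: F1 acks idx 5 -> match: F0=7 F1=9; commitIndex=9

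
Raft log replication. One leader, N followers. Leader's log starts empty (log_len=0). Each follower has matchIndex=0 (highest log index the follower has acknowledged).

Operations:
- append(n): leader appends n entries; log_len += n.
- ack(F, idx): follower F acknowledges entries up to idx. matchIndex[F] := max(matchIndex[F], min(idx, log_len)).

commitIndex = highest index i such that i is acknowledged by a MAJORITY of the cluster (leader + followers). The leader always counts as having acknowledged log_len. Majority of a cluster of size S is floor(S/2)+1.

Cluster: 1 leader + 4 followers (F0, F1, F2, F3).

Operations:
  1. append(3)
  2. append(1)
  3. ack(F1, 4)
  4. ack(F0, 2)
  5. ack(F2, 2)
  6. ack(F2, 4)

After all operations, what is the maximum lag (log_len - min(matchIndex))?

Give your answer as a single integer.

Op 1: append 3 -> log_len=3
Op 2: append 1 -> log_len=4
Op 3: F1 acks idx 4 -> match: F0=0 F1=4 F2=0 F3=0; commitIndex=0
Op 4: F0 acks idx 2 -> match: F0=2 F1=4 F2=0 F3=0; commitIndex=2
Op 5: F2 acks idx 2 -> match: F0=2 F1=4 F2=2 F3=0; commitIndex=2
Op 6: F2 acks idx 4 -> match: F0=2 F1=4 F2=4 F3=0; commitIndex=4

Answer: 4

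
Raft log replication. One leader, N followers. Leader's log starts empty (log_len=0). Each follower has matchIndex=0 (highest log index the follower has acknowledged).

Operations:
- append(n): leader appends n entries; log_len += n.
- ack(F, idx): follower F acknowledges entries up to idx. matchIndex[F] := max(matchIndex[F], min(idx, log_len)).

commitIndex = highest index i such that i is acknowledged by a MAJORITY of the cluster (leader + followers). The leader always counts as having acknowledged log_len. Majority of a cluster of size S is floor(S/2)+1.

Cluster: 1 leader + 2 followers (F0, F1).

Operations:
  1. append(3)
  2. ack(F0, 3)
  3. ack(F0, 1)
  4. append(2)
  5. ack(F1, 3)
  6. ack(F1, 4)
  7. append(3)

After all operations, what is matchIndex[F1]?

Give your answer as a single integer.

Op 1: append 3 -> log_len=3
Op 2: F0 acks idx 3 -> match: F0=3 F1=0; commitIndex=3
Op 3: F0 acks idx 1 -> match: F0=3 F1=0; commitIndex=3
Op 4: append 2 -> log_len=5
Op 5: F1 acks idx 3 -> match: F0=3 F1=3; commitIndex=3
Op 6: F1 acks idx 4 -> match: F0=3 F1=4; commitIndex=4
Op 7: append 3 -> log_len=8

Answer: 4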